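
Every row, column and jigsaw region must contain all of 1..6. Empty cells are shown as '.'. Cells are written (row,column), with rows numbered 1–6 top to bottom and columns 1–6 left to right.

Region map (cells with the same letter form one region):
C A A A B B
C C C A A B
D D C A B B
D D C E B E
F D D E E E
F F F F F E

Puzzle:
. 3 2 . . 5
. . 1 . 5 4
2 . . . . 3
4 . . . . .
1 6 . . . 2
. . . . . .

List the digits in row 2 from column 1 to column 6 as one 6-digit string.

(1,1) = 6 (sole candidate).
(1,5) = 1 (sole candidate).
(2,1) = 3: row 2 has {1,4,5}; col 1 has {1,2,4,6}; region has {1,6} → only 3 remains.
(2,2) = 2: row 2 has {1,3,4,5}; col 2 has {3,6}; region has {1,3,6} → only 2 remains.
(2,4) = 6: row 2 has {1,2,3,4,5}; col 4 has {}; region has {2,3,5} → only 6 remains.

321654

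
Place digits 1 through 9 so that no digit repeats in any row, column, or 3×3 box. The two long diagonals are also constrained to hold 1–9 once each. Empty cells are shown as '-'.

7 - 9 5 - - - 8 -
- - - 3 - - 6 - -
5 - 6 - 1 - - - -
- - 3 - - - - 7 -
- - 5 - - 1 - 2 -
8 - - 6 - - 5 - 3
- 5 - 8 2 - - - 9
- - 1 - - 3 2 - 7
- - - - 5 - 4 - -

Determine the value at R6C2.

7

R8C8 = 5: row 8 has {1,2,3,7}; col 8 has {2,7,8}; box has {2,4,7,9}; main diagonal has {6,7} → only 5 remains.
R2C9 = 5: in row 2, 5 can only go here (every other open cell in that row sees a 5).
R4C6 = 5: in row 4, 5 can only go here (every other open cell in that row sees a 5).
R5C5 = 3: in row 5, 3 can only go here (every other open cell in that row sees a 3).
R7C7 = 1: row 7 has {2,5,8,9}; col 7 has {2,4,5,6}; box has {2,4,5,7,9}; main diagonal has {3,5,6,7} → only 1 remains.
R9C9 = 8: row 9 has {4,5}; col 9 has {3,5,7,9}; box has {1,2,4,5,7,9}; main diagonal has {1,3,5,6,7} → only 8 remains.
R1C7 = 3: row 1 has {5,7,8,9}; col 7 has {1,2,4,5,6}; box has {5,6,8} → only 3 remains.
R3C2 = 3: in row 3, 3 can only go here (every other open cell in that row sees a 3).
R3C6 = 8: in row 3, 8 can only go here (every other open cell in that row sees an 8).
R2C3 = 8: in row 2, 8 can only go here (every other open cell in that row sees an 8).
R5C7 = 8: in row 5, 8 can only go here (every other open cell in that row sees an 8).
R4C7 = 9: row 4 has {3,5,7}; col 7 has {1,2,3,4,5,6,8}; box has {2,3,5,7,8} → only 9 remains.
R3C7 = 7: row 3 has {1,3,5,6,8}; col 7 has {1,2,3,4,5,6,8,9}; box has {3,5,6,8}; anti-diagonal has {3,5,6} → only 7 remains.
R7C3 = 4: row 7 has {1,2,5,8,9}; col 3 has {1,3,5,6,8,9}; box has {1,5}; anti-diagonal has {3,5,6,7} → only 4 remains.
R4C5 = 8: in row 4, 8 can only go here (every other open cell in that row sees an 8).
R7C6 = 7: in row 7, 7 can only go here (every other open cell in that row sees a 7).
R2C5 = 7: in row 2, 7 can only go here (every other open cell in that row sees a 7).
R8C2 = 8: in row 8, 8 can only go here (every other open cell in that row sees an 8).
R9C4 = 1: in row 9, 1 can only go here (every other open cell in that row sees a 1).
R9C8 = 3: in row 9, 3 can only go here (every other open cell in that row sees a 3).
R7C8 = 6: row 7 has {1,2,4,5,7,8,9}; col 8 has {2,3,5,7,8}; box has {1,2,3,4,5,7,8,9} → only 6 remains.
R7C1 = 3: row 7 has {1,2,4,5,6,7,8,9}; col 1 has {5,7,8}; box has {1,4,5,8} → only 3 remains.
R5C4 = 7: in column 4, 7 can only go here (every other open cell in that column sees a 7).
R6C6 = 9: in main diagonal, 9 can only go here (every other open cell in that diagonal sees a 9).
R6C5 = 4: row 6 has {3,5,6,8,9}; col 5 has {1,2,3,5,7,8}; box has {1,3,5,6,7,8,9} → only 4 remains.
R6C8 = 1: row 6 has {3,4,5,6,8,9}; col 8 has {2,3,5,6,7,8}; box has {2,3,5,7,8,9} → only 1 remains.
R9C6 = 6: row 9 has {1,3,4,5,8}; col 6 has {1,3,5,7,8,9}; box has {1,2,3,5,7,8} → only 6 remains.
R1C5 = 6: row 1 has {3,5,7,8,9}; col 5 has {1,2,3,4,5,7,8}; box has {1,3,5,7,8} → only 6 remains.
R2C8 = 9: row 2 has {3,5,6,7,8}; col 8 has {1,2,3,5,6,7,8}; box has {3,5,6,7,8}; anti-diagonal has {3,4,5,6,7,8} → only 9 remains.
R3C8 = 4: row 3 has {1,3,5,6,7,8}; col 8 has {1,2,3,5,6,7,8,9}; box has {3,5,6,7,8,9} → only 4 remains.
R3C9 = 2: row 3 has {1,3,4,5,6,7,8}; col 9 has {3,5,7,8,9}; box has {3,4,5,6,7,8,9} → only 2 remains.
R4C4 = 2: row 4 has {3,5,7,8,9}; col 4 has {1,3,5,6,7,8}; box has {1,3,4,5,6,7,8,9}; main diagonal has {1,3,5,6,7,8,9} → only 2 remains.
R8C5 = 9: row 8 has {1,2,3,5,7,8}; col 5 has {1,2,3,4,5,6,7,8}; box has {1,2,3,5,6,7,8} → only 9 remains.
R9C1 = 2: row 9 has {1,3,4,5,6,8}; col 1 has {3,5,7,8}; box has {1,3,4,5,8}; anti-diagonal has {3,4,5,6,7,8,9} → only 2 remains.
R9C3 = 7: row 9 has {1,2,3,4,5,6,8}; col 3 has {1,3,4,5,6,8,9}; box has {1,2,3,4,5,8} → only 7 remains.
R1C9 = 1: row 1 has {3,5,6,7,8,9}; col 9 has {2,3,5,7,8,9}; box has {2,3,4,5,6,7,8,9}; anti-diagonal has {2,3,4,5,6,7,8,9} → only 1 remains.
R2C2 = 4: row 2 has {3,5,6,7,8,9}; col 2 has {3,5,8}; box has {3,5,6,7,8,9}; main diagonal has {1,2,3,5,6,7,8,9} → only 4 remains.
R2C6 = 2: row 2 has {3,4,5,6,7,8,9}; col 6 has {1,3,5,6,7,8,9}; box has {1,3,5,6,7,8} → only 2 remains.
R3C4 = 9: row 3 has {1,2,3,4,5,6,7,8}; col 4 has {1,2,3,5,6,7,8}; box has {1,2,3,5,6,7,8} → only 9 remains.
R6C3 = 2: row 6 has {1,3,4,5,6,8,9}; col 3 has {1,3,4,5,6,7,8,9}; box has {3,5,8} → only 2 remains.
R8C1 = 6: row 8 has {1,2,3,5,7,8,9}; col 1 has {2,3,5,7,8}; box has {1,2,3,4,5,7,8} → only 6 remains.
R8C4 = 4: row 8 has {1,2,3,5,6,7,8,9}; col 4 has {1,2,3,5,6,7,8,9}; box has {1,2,3,5,6,7,8,9} → only 4 remains.
R9C2 = 9: row 9 has {1,2,3,4,5,6,7,8}; col 2 has {3,4,5,8}; box has {1,2,3,4,5,6,7,8} → only 9 remains.
R1C2 = 2: row 1 has {1,3,5,6,7,8,9}; col 2 has {3,4,5,8,9}; box has {3,4,5,6,7,8,9} → only 2 remains.
R1C6 = 4: row 1 has {1,2,3,5,6,7,8,9}; col 6 has {1,2,3,5,6,7,8,9}; box has {1,2,3,5,6,7,8,9} → only 4 remains.
R2C1 = 1: row 2 has {2,3,4,5,6,7,8,9}; col 1 has {2,3,5,6,7,8}; box has {2,3,4,5,6,7,8,9} → only 1 remains.
R4C1 = 4: row 4 has {2,3,5,7,8,9}; col 1 has {1,2,3,5,6,7,8}; box has {2,3,5,8} → only 4 remains.
R4C9 = 6: row 4 has {2,3,4,5,7,8,9}; col 9 has {1,2,3,5,7,8,9}; box has {1,2,3,5,7,8,9} → only 6 remains.
R5C1 = 9: row 5 has {1,2,3,5,7,8}; col 1 has {1,2,3,4,5,6,7,8}; box has {2,3,4,5,8} → only 9 remains.
R5C2 = 6: row 5 has {1,2,3,5,7,8,9}; col 2 has {2,3,4,5,8,9}; box has {2,3,4,5,8,9} → only 6 remains.
R5C9 = 4: row 5 has {1,2,3,5,6,7,8,9}; col 9 has {1,2,3,5,6,7,8,9}; box has {1,2,3,5,6,7,8,9} → only 4 remains.
R6C2 = 7: row 6 has {1,2,3,4,5,6,8,9}; col 2 has {2,3,4,5,6,8,9}; box has {2,3,4,5,6,8,9} → only 7 remains.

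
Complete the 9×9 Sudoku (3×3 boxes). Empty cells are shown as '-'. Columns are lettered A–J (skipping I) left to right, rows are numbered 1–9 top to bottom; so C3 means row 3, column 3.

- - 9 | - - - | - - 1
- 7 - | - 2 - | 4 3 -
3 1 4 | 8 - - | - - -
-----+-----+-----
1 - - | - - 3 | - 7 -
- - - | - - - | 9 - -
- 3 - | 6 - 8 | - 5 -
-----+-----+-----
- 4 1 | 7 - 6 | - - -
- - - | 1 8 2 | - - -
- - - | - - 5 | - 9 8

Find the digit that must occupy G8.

H7 = 2 (sole candidate).
H3 = 6 (sole candidate).
H8 = 4 (sole candidate).
H1 = 8 (sole candidate).
H5 = 1 (sole candidate).
G6 = 2 (sole candidate).
J6 = 4 (sole candidate).
J4 = 6 (sole candidate).
J5 = 3 (sole candidate).
C6 = 7 (sole candidate).
J7 = 5 (sole candidate).
J8 = 7 (sole candidate).
J2 = 9 (sole candidate).
J3 = 2 (sole candidate).
G4 = 8 (sole candidate).
A6 = 9 (sole candidate).
E6 = 1 (sole candidate).
A7 = 8 (sole candidate).
G7 = 3 (sole candidate).
G8 = 6: row 8 has {1,2,4,7,8}; col 7 has {2,3,4,8,9}; box has {2,3,4,5,7,8,9} → only 6 remains.

6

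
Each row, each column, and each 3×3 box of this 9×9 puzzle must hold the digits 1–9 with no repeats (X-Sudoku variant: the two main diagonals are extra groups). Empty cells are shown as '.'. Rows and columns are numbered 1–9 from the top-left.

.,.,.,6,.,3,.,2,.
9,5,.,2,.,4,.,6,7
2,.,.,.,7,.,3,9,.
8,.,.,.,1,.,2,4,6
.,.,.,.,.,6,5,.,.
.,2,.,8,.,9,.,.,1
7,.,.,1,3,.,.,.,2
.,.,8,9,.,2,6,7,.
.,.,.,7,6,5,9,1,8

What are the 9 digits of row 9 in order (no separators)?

r2c5 = 8: row 2 has {2,4,5,6,7,9}; col 5 has {1,3,6,7}; box has {2,3,4,6,7} → only 8 remains.
r2c7 = 1: row 2 has {2,4,5,6,7,8,9}; col 7 has {2,3,5,6,9}; box has {2,3,6,7,9} → only 1 remains.
r3c4 = 5: row 3 has {2,3,7,9}; col 4 has {1,2,6,7,8,9}; box has {2,3,4,6,7,8} → only 5 remains.
r3c6 = 1: row 3 has {2,3,5,7,9}; col 6 has {2,3,4,5,6,9}; box has {2,3,4,5,6,7,8} → only 1 remains.
r3c9 = 4: row 3 has {1,2,3,5,7,9}; col 9 has {1,2,6,7,8}; box has {1,2,3,6,7,9} → only 4 remains.
r4c4 = 3: row 4 has {1,2,4,6,8}; col 4 has {1,2,5,6,7,8,9}; box has {1,6,8,9}; main diagonal has {5,7,8,9} → only 3 remains.
r4c6 = 7: row 4 has {1,2,3,4,6,8}; col 6 has {1,2,3,4,5,6,9}; box has {1,3,6,8,9}; anti-diagonal has {3,6,8} → only 7 remains.
r5c4 = 4: row 5 has {5,6}; col 4 has {1,2,3,5,6,7,8,9}; box has {1,3,6,7,8,9} → only 4 remains.
r5c5 = 2: row 5 has {4,5,6}; col 5 has {1,3,6,7,8}; box has {1,3,4,6,7,8,9}; main diagonal has {3,5,7,8,9}; anti-diagonal has {3,6,7,8} → only 2 remains.
r6c5 = 5: row 6 has {1,2,8,9}; col 5 has {1,2,3,6,7,8}; box has {1,2,3,4,6,7,8,9} → only 5 remains.
r6c7 = 7: row 6 has {1,2,5,8,9}; col 7 has {1,2,3,5,6,9}; box has {1,2,4,5,6} → only 7 remains.
r6c8 = 3: row 6 has {1,2,5,7,8,9}; col 8 has {1,2,4,6,7,9}; box has {1,2,4,5,6,7} → only 3 remains.
r7c6 = 8: row 7 has {1,2,3,7}; col 6 has {1,2,3,4,5,6,7,9}; box has {1,2,3,5,6,7,9} → only 8 remains.
r7c7 = 4: row 7 has {1,2,3,7,8}; col 7 has {1,2,3,5,6,7,9}; box has {1,2,6,7,8,9}; main diagonal has {2,3,5,7,8,9} → only 4 remains.
r7c8 = 5: row 7 has {1,2,3,4,7,8}; col 8 has {1,2,3,4,6,7,9}; box has {1,2,4,6,7,8,9} → only 5 remains.
r8c5 = 4: row 8 has {2,6,7,8,9}; col 5 has {1,2,3,5,6,7,8}; box has {1,2,3,5,6,7,8,9} → only 4 remains.
r8c9 = 3: row 8 has {2,4,6,7,8,9}; col 9 has {1,2,4,6,7,8}; box has {1,2,4,5,6,7,8,9} → only 3 remains.
r9c1 = 4: row 9 has {1,5,6,7,8,9}; col 1 has {2,7,8,9}; box has {7,8}; anti-diagonal has {2,3,6,7,8} → only 4 remains.
r9c2 = 3: row 9 has {1,4,5,6,7,8,9}; col 2 has {2,5}; box has {4,7,8} → only 3 remains.
r9c3 = 2: row 9 has {1,3,4,5,6,7,8,9}; col 3 has {8}; box has {3,4,7,8} → only 2 remains.

432765918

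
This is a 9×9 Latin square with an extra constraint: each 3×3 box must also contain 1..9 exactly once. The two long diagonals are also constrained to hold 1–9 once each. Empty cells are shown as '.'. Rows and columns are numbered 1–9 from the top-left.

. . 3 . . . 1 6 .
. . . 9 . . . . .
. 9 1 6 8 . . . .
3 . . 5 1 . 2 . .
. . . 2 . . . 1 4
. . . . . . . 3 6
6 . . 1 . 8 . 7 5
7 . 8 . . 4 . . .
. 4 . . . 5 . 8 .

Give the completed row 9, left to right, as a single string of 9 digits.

row 4, column 8 = 9: row 4 has {1,2,3,5}; col 8 has {1,3,6,7,8}; box has {1,2,3,4,6} → only 9 remains.
row 8, column 4 = 3: row 8 has {4,7,8}; col 4 has {1,2,5,6,9}; box has {1,4,5,8} → only 3 remains.
row 8, column 8 = 2: row 8 has {3,4,7,8}; col 8 has {1,3,6,7,8,9}; box has {5,7,8}; main diagonal has {1,5} → only 2 remains.
row 9, column 4 = 7: row 9 has {4,5,8}; col 4 has {1,2,3,5,6,9}; box has {1,3,4,5,8} → only 7 remains.
row 1, column 4 = 4: row 1 has {1,3,6}; col 4 has {1,2,3,5,6,7,9}; box has {6,8,9} → only 4 remains.
row 6, column 4 = 8: row 6 has {3,6}; col 4 has {1,2,3,4,5,6,7,9}; box has {1,2,5}; anti-diagonal has {} → only 8 remains.
row 1, column 1 = 8: row 1 has {1,3,4,6}; col 1 has {3,6,7}; box has {1,3,9}; main diagonal has {1,2,5} → only 8 remains.
row 1, column 9 = 9: in row 1, 9 can only go here (every other open cell in that row sees a 9).
row 7, column 3 = 2: row 7 has {1,5,6,7,8}; col 3 has {1,3,8}; box has {4,6,7,8}; anti-diagonal has {8,9} → only 2 remains.
row 7, column 5 = 9: row 7 has {1,2,5,6,7,8}; col 5 has {1,8}; box has {1,3,4,5,7,8} → only 9 remains.
row 8, column 5 = 6: row 8 has {2,3,4,7,8}; col 5 has {1,8,9}; box has {1,3,4,5,7,8,9} → only 6 remains.
row 8, column 7 = 9: row 8 has {2,3,4,6,7,8}; col 7 has {1,2}; box has {2,5,7,8} → only 9 remains.
row 8, column 9 = 1: row 8 has {2,3,4,6,7,8,9}; col 9 has {4,5,6,9}; box has {2,5,7,8,9} → only 1 remains.
row 9, column 1 = 1: row 9 has {4,5,7,8}; col 1 has {3,6,7,8}; box has {2,4,6,7,8}; anti-diagonal has {2,8,9} → only 1 remains.
row 9, column 3 = 9: row 9 has {1,4,5,7,8}; col 3 has {1,2,3,8}; box has {1,2,4,6,7,8} → only 9 remains.
row 9, column 5 = 2: row 9 has {1,4,5,7,8,9}; col 5 has {1,6,8,9}; box has {1,3,4,5,6,7,8,9} → only 2 remains.
row 9, column 9 = 3: row 9 has {1,2,4,5,7,8,9}; col 9 has {1,4,5,6,9}; box has {1,2,5,7,8,9}; main diagonal has {1,2,5,8} → only 3 remains.
row 5, column 5 = 7: row 5 has {1,2,4}; col 5 has {1,2,6,8,9}; box has {1,2,5,8}; main diagonal has {1,2,3,5,8}; anti-diagonal has {1,2,8,9} → only 7 remains.
row 6, column 5 = 4: row 6 has {3,6,8}; col 5 has {1,2,6,7,8,9}; box has {1,2,5,7,8} → only 4 remains.
row 6, column 6 = 9: row 6 has {3,4,6,8}; col 6 has {4,5,8}; box has {1,2,4,5,7,8}; main diagonal has {1,2,3,5,7,8} → only 9 remains.
row 7, column 2 = 3: row 7 has {1,2,5,6,7,8,9}; col 2 has {4,9}; box has {1,2,4,6,7,8,9} → only 3 remains.
row 7, column 7 = 4: row 7 has {1,2,3,5,6,7,8,9}; col 7 has {1,2,9}; box has {1,2,3,5,7,8,9}; main diagonal has {1,2,3,5,7,8,9} → only 4 remains.
row 8, column 2 = 5: row 8 has {1,2,3,4,6,7,8,9}; col 2 has {3,4,9}; box has {1,2,3,4,6,7,8,9}; anti-diagonal has {1,2,7,8,9} → only 5 remains.
row 9, column 7 = 6: row 9 has {1,2,3,4,5,7,8,9}; col 7 has {1,2,4,9}; box has {1,2,3,4,5,7,8,9} → only 6 remains.

149725683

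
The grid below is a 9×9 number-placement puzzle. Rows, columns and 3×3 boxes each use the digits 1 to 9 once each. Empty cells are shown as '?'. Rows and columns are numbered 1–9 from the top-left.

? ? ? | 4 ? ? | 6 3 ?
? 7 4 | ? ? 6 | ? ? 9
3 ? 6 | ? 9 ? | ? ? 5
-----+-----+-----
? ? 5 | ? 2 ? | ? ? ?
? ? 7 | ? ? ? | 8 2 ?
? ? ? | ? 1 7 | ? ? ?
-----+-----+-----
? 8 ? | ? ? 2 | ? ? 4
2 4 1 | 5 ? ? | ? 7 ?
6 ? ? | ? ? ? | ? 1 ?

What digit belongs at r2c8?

8

r2c8 = 8: row 2 has {4,6,7,9}; col 8 has {1,2,3,7}; box has {3,5,6,9} → only 8 remains.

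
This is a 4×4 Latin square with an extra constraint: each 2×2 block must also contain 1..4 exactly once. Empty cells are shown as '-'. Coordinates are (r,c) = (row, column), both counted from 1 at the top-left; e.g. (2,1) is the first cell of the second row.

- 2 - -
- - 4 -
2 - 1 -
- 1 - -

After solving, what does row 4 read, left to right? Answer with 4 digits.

3124

(1,3) = 3: row 1 has {2}; col 3 has {1,4}; box has {4} → only 3 remains.
(1,4) = 1: row 1 has {2,3}; col 4 has {}; box has {3,4} → only 1 remains.
(2,2) = 3: row 2 has {4}; col 2 has {1,2}; box has {2} → only 3 remains.
(2,4) = 2: row 2 has {3,4}; col 4 has {1}; box has {1,3,4} → only 2 remains.
(3,2) = 4: row 3 has {1,2}; col 2 has {1,2,3}; box has {1,2} → only 4 remains.
(3,4) = 3: row 3 has {1,2,4}; col 4 has {1,2}; box has {1} → only 3 remains.
(4,1) = 3: row 4 has {1}; col 1 has {2}; box has {1,2,4} → only 3 remains.
(4,3) = 2: row 4 has {1,3}; col 3 has {1,3,4}; box has {1,3} → only 2 remains.
(4,4) = 4: row 4 has {1,2,3}; col 4 has {1,2,3}; box has {1,2,3} → only 4 remains.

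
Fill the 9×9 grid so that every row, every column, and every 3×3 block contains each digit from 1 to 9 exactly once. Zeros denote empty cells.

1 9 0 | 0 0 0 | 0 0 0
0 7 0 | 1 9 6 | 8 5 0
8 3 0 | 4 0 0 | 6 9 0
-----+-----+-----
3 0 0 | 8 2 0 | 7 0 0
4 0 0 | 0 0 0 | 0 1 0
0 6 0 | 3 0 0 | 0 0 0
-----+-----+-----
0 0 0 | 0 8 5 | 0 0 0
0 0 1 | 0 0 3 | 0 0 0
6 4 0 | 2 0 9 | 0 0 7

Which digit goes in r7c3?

7

r2c1 = 2 (sole candidate).
r2c3 = 4 (sole candidate).
r2c9 = 3 (sole candidate).
r3c3 = 5 (sole candidate).
r3c5 = 7 (sole candidate).
r3c6 = 2 (sole candidate).
r3c9 = 1 (sole candidate).
r4c3 = 9 (sole candidate).
r5c6 = 7 (sole candidate).
r7c2 = 2 (sole candidate).
r9c5 = 1 (sole candidate).
r1c3 = 6 (sole candidate).
r1c4 = 5 (sole candidate).
r1c5 = 3 (sole candidate).
r1c6 = 8 (sole candidate).
r1c8 = 7 (hidden single in row 1).
r5c7 = 3 (hidden single in row 5).
r9c7 = 5 (sole candidate).
r6c6 = 1 (hidden single in row 6).
r4c6 = 4 (sole candidate).
r4c8 = 6 (sole candidate).
r4c9 = 5 (sole candidate).
r6c5 = 5 (sole candidate).
r4c2 = 1 (sole candidate).
r5c5 = 6 (sole candidate).
r6c1 = 7 (sole candidate).
r7c1 = 9 (sole candidate).
r8c1 = 5 (sole candidate).
r8c2 = 8 (sole candidate).
r8c5 = 4 (sole candidate).
r8c8 = 2 (sole candidate).
r9c3 = 3 (sole candidate).
r9c8 = 8 (sole candidate).
r5c2 = 5 (sole candidate).
r5c4 = 9 (sole candidate).
r6c8 = 4 (sole candidate).
r7c3 = 7: row 7 has {2,5,8,9}; col 3 has {1,3,4,5,6,9}; box has {1,2,3,4,5,6,8,9} → only 7 remains.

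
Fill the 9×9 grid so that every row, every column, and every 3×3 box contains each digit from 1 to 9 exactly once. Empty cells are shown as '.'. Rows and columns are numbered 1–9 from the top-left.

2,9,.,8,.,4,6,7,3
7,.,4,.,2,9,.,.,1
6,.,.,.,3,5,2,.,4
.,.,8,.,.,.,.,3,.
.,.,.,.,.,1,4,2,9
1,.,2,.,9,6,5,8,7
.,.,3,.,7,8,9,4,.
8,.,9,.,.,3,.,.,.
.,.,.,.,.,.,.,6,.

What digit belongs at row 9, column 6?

2

row 1, column 5 = 1: row 1 has {2,3,4,6,7,8,9}; col 5 has {2,3,7,9}; box has {2,3,4,5,8,9} → only 1 remains.
row 2, column 4 = 6: row 2 has {1,2,4,7,9}; col 4 has {8}; box has {1,2,3,4,5,8,9} → only 6 remains.
row 2, column 7 = 8: row 2 has {1,2,4,6,7,9}; col 7 has {2,4,5,6,9}; box has {1,2,3,4,6,7} → only 8 remains.
row 2, column 8 = 5: row 2 has {1,2,4,6,7,8,9}; col 8 has {2,3,4,6,7,8}; box has {1,2,3,4,6,7,8} → only 5 remains.
row 3, column 3 = 1: row 3 has {2,3,4,5,6}; col 3 has {2,3,4,8,9}; box has {2,4,6,7,9} → only 1 remains.
row 3, column 4 = 7: row 3 has {1,2,3,4,5,6}; col 4 has {6,8}; box has {1,2,3,4,5,6,8,9} → only 7 remains.
row 3, column 8 = 9: row 3 has {1,2,3,4,5,6,7}; col 8 has {2,3,4,5,6,7,8}; box has {1,2,3,4,5,6,7,8} → only 9 remains.
row 4, column 7 = 1: row 4 has {3,8}; col 7 has {2,4,5,6,8,9}; box has {2,3,4,5,7,8,9} → only 1 remains.
row 4, column 9 = 6: row 4 has {1,3,8}; col 9 has {1,3,4,7,9}; box has {1,2,3,4,5,7,8,9} → only 6 remains.
row 7, column 1 = 5: row 7 has {3,4,7,8,9}; col 1 has {1,2,6,7,8}; box has {3,8,9} → only 5 remains.
row 7, column 9 = 2: row 7 has {3,4,5,7,8,9}; col 9 has {1,3,4,6,7,9}; box has {4,6,9} → only 2 remains.
row 8, column 7 = 7: row 8 has {3,8,9}; col 7 has {1,2,4,5,6,8,9}; box has {2,4,6,9} → only 7 remains.
row 8, column 8 = 1: row 8 has {3,7,8,9}; col 8 has {2,3,4,5,6,7,8,9}; box has {2,4,6,7,9} → only 1 remains.
row 8, column 9 = 5: row 8 has {1,3,7,8,9}; col 9 has {1,2,3,4,6,7,9}; box has {1,2,4,6,7,9} → only 5 remains.
row 9, column 1 = 4: row 9 has {6}; col 1 has {1,2,5,6,7,8}; box has {3,5,8,9} → only 4 remains.
row 9, column 3 = 7: row 9 has {4,6}; col 3 has {1,2,3,4,8,9}; box has {3,4,5,8,9} → only 7 remains.
row 9, column 5 = 5: row 9 has {4,6,7}; col 5 has {1,2,3,7,9}; box has {3,7,8} → only 5 remains.
row 9, column 6 = 2: row 9 has {4,5,6,7}; col 6 has {1,3,4,5,6,8,9}; box has {3,5,7,8} → only 2 remains.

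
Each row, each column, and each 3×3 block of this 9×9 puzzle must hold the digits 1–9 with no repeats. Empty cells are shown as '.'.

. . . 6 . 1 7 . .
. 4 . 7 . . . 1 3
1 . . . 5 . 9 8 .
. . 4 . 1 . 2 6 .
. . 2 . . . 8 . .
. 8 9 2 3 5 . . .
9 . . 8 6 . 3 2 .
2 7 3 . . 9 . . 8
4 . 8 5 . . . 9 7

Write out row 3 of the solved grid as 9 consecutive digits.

127354986

row 1, column 3 = 5: row 1 has {1,6,7}; col 3 has {2,3,4,8,9}; box has {1,4} → only 5 remains.
row 1, column 8 = 4: row 1 has {1,5,6,7}; col 8 has {1,2,6,8,9}; box has {1,3,7,8,9} → only 4 remains.
row 1, column 9 = 2: row 1 has {1,4,5,6,7}; col 9 has {3,7,8}; box has {1,3,4,7,8,9} → only 2 remains.
row 2, column 3 = 6: row 2 has {1,3,4,7}; col 3 has {2,3,4,5,8,9}; box has {1,4,5} → only 6 remains.
row 2, column 7 = 5: row 2 has {1,3,4,6,7}; col 7 has {2,3,7,8,9}; box has {1,2,3,4,7,8,9} → only 5 remains.
row 3, column 3 = 7: row 3 has {1,5,8,9}; col 3 has {2,3,4,5,6,8,9}; box has {1,4,5,6} → only 7 remains.
row 3, column 9 = 6: row 3 has {1,5,7,8,9}; col 9 has {2,3,7,8}; box has {1,2,3,4,5,7,8,9} → only 6 remains.
row 4, column 4 = 9: row 4 has {1,2,4,6}; col 4 has {2,5,6,7,8}; box has {1,2,3,5} → only 9 remains.
row 4, column 9 = 5: row 4 has {1,2,4,6,9}; col 9 has {2,3,6,7,8}; box has {2,6,8} → only 5 remains.
row 5, column 4 = 4: row 5 has {2,8}; col 4 has {2,5,6,7,8,9}; box has {1,2,3,5,9} → only 4 remains.
row 5, column 5 = 7: row 5 has {2,4,8}; col 5 has {1,3,5,6}; box has {1,2,3,4,5,9} → only 7 remains.
row 5, column 6 = 6: row 5 has {2,4,7,8}; col 6 has {1,5,9}; box has {1,2,3,4,5,7,9} → only 6 remains.
row 5, column 8 = 3: row 5 has {2,4,6,7,8}; col 8 has {1,2,4,6,8,9}; box has {2,5,6,8} → only 3 remains.
row 6, column 8 = 7: row 6 has {2,3,5,8,9}; col 8 has {1,2,3,4,6,8,9}; box has {2,3,5,6,8} → only 7 remains.
row 7, column 3 = 1: row 7 has {2,3,6,8,9}; col 3 has {2,3,4,5,6,7,8,9}; box has {2,3,4,7,8,9} → only 1 remains.
row 7, column 9 = 4: row 7 has {1,2,3,6,8,9}; col 9 has {2,3,5,6,7,8}; box has {2,3,7,8,9} → only 4 remains.
row 8, column 4 = 1: row 8 has {2,3,7,8,9}; col 4 has {2,4,5,6,7,8,9}; box has {5,6,8,9} → only 1 remains.
row 8, column 5 = 4: row 8 has {1,2,3,7,8,9}; col 5 has {1,3,5,6,7}; box has {1,5,6,8,9} → only 4 remains.
row 8, column 7 = 6: row 8 has {1,2,3,4,7,8,9}; col 7 has {2,3,5,7,8,9}; box has {2,3,4,7,8,9} → only 6 remains.
row 8, column 8 = 5: row 8 has {1,2,3,4,6,7,8,9}; col 8 has {1,2,3,4,6,7,8,9}; box has {2,3,4,6,7,8,9} → only 5 remains.
row 9, column 2 = 6: row 9 has {4,5,7,8,9}; col 2 has {4,7,8}; box has {1,2,3,4,7,8,9} → only 6 remains.
row 9, column 5 = 2: row 9 has {4,5,6,7,8,9}; col 5 has {1,3,4,5,6,7}; box has {1,4,5,6,8,9} → only 2 remains.
row 9, column 6 = 3: row 9 has {2,4,5,6,7,8,9}; col 6 has {1,5,6,9}; box has {1,2,4,5,6,8,9} → only 3 remains.
row 9, column 7 = 1: row 9 has {2,3,4,5,6,7,8,9}; col 7 has {2,3,5,6,7,8,9}; box has {2,3,4,5,6,7,8,9} → only 1 remains.
row 2, column 1 = 8: row 2 has {1,3,4,5,6,7}; col 1 has {1,2,4,9}; box has {1,4,5,6,7} → only 8 remains.
row 2, column 5 = 9: row 2 has {1,3,4,5,6,7,8}; col 5 has {1,2,3,4,5,6,7}; box has {1,5,6,7} → only 9 remains.
row 2, column 6 = 2: row 2 has {1,3,4,5,6,7,8,9}; col 6 has {1,3,5,6,9}; box has {1,5,6,7,9} → only 2 remains.
row 3, column 4 = 3: row 3 has {1,5,6,7,8,9}; col 4 has {1,2,4,5,6,7,8,9}; box has {1,2,5,6,7,9} → only 3 remains.
row 3, column 6 = 4: row 3 has {1,3,5,6,7,8,9}; col 6 has {1,2,3,5,6,9}; box has {1,2,3,5,6,7,9} → only 4 remains.
row 4, column 2 = 3: row 4 has {1,2,4,5,6,9}; col 2 has {4,6,7,8}; box has {2,4,8,9} → only 3 remains.
row 4, column 6 = 8: row 4 has {1,2,3,4,5,6,9}; col 6 has {1,2,3,4,5,6,9}; box has {1,2,3,4,5,6,7,9} → only 8 remains.
row 5, column 1 = 5: row 5 has {2,3,4,6,7,8}; col 1 has {1,2,4,8,9}; box has {2,3,4,8,9} → only 5 remains.
row 5, column 2 = 1: row 5 has {2,3,4,5,6,7,8}; col 2 has {3,4,6,7,8}; box has {2,3,4,5,8,9} → only 1 remains.
row 5, column 9 = 9: row 5 has {1,2,3,4,5,6,7,8}; col 9 has {2,3,4,5,6,7,8}; box has {2,3,5,6,7,8} → only 9 remains.
row 6, column 1 = 6: row 6 has {2,3,5,7,8,9}; col 1 has {1,2,4,5,8,9}; box has {1,2,3,4,5,8,9} → only 6 remains.
row 6, column 7 = 4: row 6 has {2,3,5,6,7,8,9}; col 7 has {1,2,3,5,6,7,8,9}; box has {2,3,5,6,7,8,9} → only 4 remains.
row 6, column 9 = 1: row 6 has {2,3,4,5,6,7,8,9}; col 9 has {2,3,4,5,6,7,8,9}; box has {2,3,4,5,6,7,8,9} → only 1 remains.
row 7, column 2 = 5: row 7 has {1,2,3,4,6,8,9}; col 2 has {1,3,4,6,7,8}; box has {1,2,3,4,6,7,8,9} → only 5 remains.
row 7, column 6 = 7: row 7 has {1,2,3,4,5,6,8,9}; col 6 has {1,2,3,4,5,6,8,9}; box has {1,2,3,4,5,6,8,9} → only 7 remains.
row 1, column 1 = 3: row 1 has {1,2,4,5,6,7}; col 1 has {1,2,4,5,6,8,9}; box has {1,4,5,6,7,8} → only 3 remains.
row 1, column 2 = 9: row 1 has {1,2,3,4,5,6,7}; col 2 has {1,3,4,5,6,7,8}; box has {1,3,4,5,6,7,8} → only 9 remains.
row 1, column 5 = 8: row 1 has {1,2,3,4,5,6,7,9}; col 5 has {1,2,3,4,5,6,7,9}; box has {1,2,3,4,5,6,7,9} → only 8 remains.
row 3, column 2 = 2: row 3 has {1,3,4,5,6,7,8,9}; col 2 has {1,3,4,5,6,7,8,9}; box has {1,3,4,5,6,7,8,9} → only 2 remains.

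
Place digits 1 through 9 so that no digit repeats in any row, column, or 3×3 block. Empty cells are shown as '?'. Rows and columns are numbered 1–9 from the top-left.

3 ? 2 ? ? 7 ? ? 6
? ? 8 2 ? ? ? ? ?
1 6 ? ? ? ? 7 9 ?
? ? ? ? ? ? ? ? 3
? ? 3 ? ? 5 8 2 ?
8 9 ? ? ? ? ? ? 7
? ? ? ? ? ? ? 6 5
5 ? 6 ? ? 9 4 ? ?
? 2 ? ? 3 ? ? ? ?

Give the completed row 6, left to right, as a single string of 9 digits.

row 3, column 9 = 2 (hidden single in row 3).
row 8, column 5 = 2 (hidden single in row 8).
row 6, column 6 = 2: in row 6, 2 can only go here (every other open cell in that row sees a 2).
row 4, column 1 = 2 (hidden single in row 4).
row 6, column 4 = 3: in row 6, 3 can only go here (every other open cell in that row sees a 3).
row 3, column 6 = 3 (hidden single in row 3).
row 7, column 7 = 2 (hidden single in row 7).
row 7, column 2 = 3 (hidden single in row 7).
row 8, column 8 = 3 (hidden single in row 8).
row 2, column 7 = 3 (hidden single in row 2).
row 9, column 4 = 5 (hidden single in row 9).
row 9, column 6 = 6 (hidden single in row 9).
row 2, column 5 = 6 (hidden single in row 2).
row 2, column 1 = 9 (hidden single in row 2).
row 2, column 2 = 7 (hidden single in row 2).
row 2, column 8 = 5 (hidden single in row 2).
row 1, column 7 = 1 (sole candidate).
row 2, column 9 = 4 (sole candidate).
row 9, column 7 = 9 (sole candidate).
row 1, column 8 = 8 (sole candidate).
row 2, column 6 = 1 (sole candidate).
row 6, column 7 = 6: in row 6, 6 can only go here (every other open cell in that row sees a 6).
row 4, column 7 = 5 (sole candidate).
row 4, column 4 = 6 (hidden single in row 4).
row 4, column 5 = 9 (hidden single in row 4).
row 1, column 4 = 9 (hidden single in row 1).
row 4, column 6 = 8 (hidden single in row 4).
row 4, column 3 = 7 (hidden single in row 4).
row 7, column 6 = 4 (sole candidate).
row 7, column 1 = 7 (sole candidate).
row 9, column 1 = 4 (sole candidate).
row 9, column 3 = 1 (sole candidate).
row 9, column 8 = 7 (sole candidate).
row 9, column 9 = 8 (sole candidate).
row 5, column 1 = 6 (sole candidate).
row 7, column 3 = 9 (sole candidate).
row 8, column 2 = 8 (sole candidate).
row 8, column 9 = 1 (sole candidate).
row 5, column 9 = 9 (sole candidate).
row 8, column 4 = 7 (sole candidate).
row 5, column 5 = 7 (hidden single in row 5).
row 6, column 3 = 5: in row 6, 5 can only go here (every other open cell in that row sees a 5).
row 3, column 3 = 4 (sole candidate).
row 3, column 4 = 8 (sole candidate).
row 3, column 5 = 5 (sole candidate).
row 7, column 4 = 1 (sole candidate).
row 7, column 5 = 8 (sole candidate).
row 1, column 2 = 5 (sole candidate).
row 1, column 5 = 4 (sole candidate).
row 5, column 4 = 4 (sole candidate).
row 6, column 5 = 1: row 6 has {2,3,5,6,7,8,9}; col 5 has {2,3,4,5,6,7,8,9}; box has {2,3,4,5,6,7,8,9} → only 1 remains.
row 6, column 8 = 4: row 6 has {1,2,3,5,6,7,8,9}; col 8 has {2,3,5,6,7,8,9}; box has {2,3,5,6,7,8,9} → only 4 remains.

895312647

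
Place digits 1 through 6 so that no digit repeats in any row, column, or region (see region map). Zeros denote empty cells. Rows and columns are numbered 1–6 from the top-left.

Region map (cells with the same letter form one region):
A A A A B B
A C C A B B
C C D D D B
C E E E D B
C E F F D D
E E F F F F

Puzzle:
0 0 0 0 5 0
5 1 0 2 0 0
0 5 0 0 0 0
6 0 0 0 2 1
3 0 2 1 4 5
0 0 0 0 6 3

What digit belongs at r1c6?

r2c3 = 4: row 2 has {1,2,5}; col 3 has {2}; region has {1,3,5,6} → only 4 remains.
r2c5 = 3: row 2 has {1,2,4,5}; col 5 has {2,4,5,6}; region has {1,5} → only 3 remains.
r2c6 = 6: row 2 has {1,2,3,4,5}; col 6 has {1,3,5}; region has {1,3,5} → only 6 remains.
r3c1 = 2: row 3 has {5}; col 1 has {3,5,6}; region has {1,3,4,5,6} → only 2 remains.
r3c5 = 1: row 3 has {2,5}; col 5 has {2,3,4,5,6}; region has {2,4,5} → only 1 remains.
r3c6 = 4: row 3 has {1,2,5}; col 6 has {1,3,5,6}; region has {1,3,5,6} → only 4 remains.
r5c2 = 6: row 5 has {1,2,3,4,5}; col 2 has {1,5}; region has {} → only 6 remains.
r6c3 = 5: row 6 has {3,6}; col 3 has {2,4}; region has {1,2,3,6} → only 5 remains.
r6c4 = 4: row 6 has {3,5,6}; col 4 has {1,2}; region has {1,2,3,5,6} → only 4 remains.
r1c6 = 2: row 1 has {5}; col 6 has {1,3,4,5,6}; region has {1,3,4,5,6} → only 2 remains.

2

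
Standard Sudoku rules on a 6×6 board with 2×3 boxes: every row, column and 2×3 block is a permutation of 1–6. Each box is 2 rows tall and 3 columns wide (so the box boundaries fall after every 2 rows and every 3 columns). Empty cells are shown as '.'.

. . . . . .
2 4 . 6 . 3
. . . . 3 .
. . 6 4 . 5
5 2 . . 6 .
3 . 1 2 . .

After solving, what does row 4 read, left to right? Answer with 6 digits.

136425

R2C3 = 5 (sole candidate).
R2C5 = 1 (sole candidate).
R3C4 = 1 (sole candidate).
R4C1 = 1: row 4 has {4,5,6}; col 1 has {2,3,5}; box has {6} → only 1 remains.
R4C2 = 3: row 4 has {1,4,5,6}; col 2 has {2,4}; box has {1,6} → only 3 remains.
R4C5 = 2: row 4 has {1,3,4,5,6}; col 5 has {1,3,6}; box has {1,3,4,5} → only 2 remains.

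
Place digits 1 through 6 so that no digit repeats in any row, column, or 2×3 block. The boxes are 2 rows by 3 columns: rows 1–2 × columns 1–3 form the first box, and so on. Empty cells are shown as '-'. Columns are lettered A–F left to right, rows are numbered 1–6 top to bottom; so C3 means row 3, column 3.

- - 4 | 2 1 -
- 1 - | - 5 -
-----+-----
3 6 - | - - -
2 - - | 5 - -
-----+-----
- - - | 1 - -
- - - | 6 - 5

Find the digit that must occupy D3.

A2 = 6: row 2 has {1,5}; col 1 has {2,3}; box has {1,4} → only 6 remains.
D3 = 4: row 3 has {3,6}; col 4 has {1,2,5,6}; box has {5} → only 4 remains.

4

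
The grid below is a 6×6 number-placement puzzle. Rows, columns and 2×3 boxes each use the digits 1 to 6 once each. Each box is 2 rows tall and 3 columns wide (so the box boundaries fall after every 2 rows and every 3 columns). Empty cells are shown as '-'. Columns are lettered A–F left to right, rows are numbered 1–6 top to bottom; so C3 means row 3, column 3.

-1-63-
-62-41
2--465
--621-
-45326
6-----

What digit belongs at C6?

3

C1 = 4 (sole candidate).
F1 = 2 (sole candidate).
D2 = 5 (sole candidate).
B3 = 3 (sole candidate).
C3 = 1 (sole candidate).
B4 = 5 (sole candidate).
F4 = 3 (sole candidate).
A5 = 1 (sole candidate).
B6 = 2 (sole candidate).
C6 = 3: row 6 has {2,6}; col 3 has {1,2,4,5,6}; box has {1,2,4,5,6} → only 3 remains.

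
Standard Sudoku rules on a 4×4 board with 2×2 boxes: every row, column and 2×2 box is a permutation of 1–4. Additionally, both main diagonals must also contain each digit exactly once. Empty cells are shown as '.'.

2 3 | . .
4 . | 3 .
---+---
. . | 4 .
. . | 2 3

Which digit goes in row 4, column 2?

row 1, column 3 = 1: row 1 has {2,3}; col 3 has {2,3,4}; box has {3} → only 1 remains.
row 1, column 4 = 4: row 1 has {1,2,3}; col 4 has {3}; box has {1,3}; anti-diagonal has {3} → only 4 remains.
row 2, column 2 = 1: row 2 has {3,4}; col 2 has {3}; box has {2,3,4}; main diagonal has {2,3,4} → only 1 remains.
row 2, column 4 = 2: row 2 has {1,3,4}; col 4 has {3,4}; box has {1,3,4} → only 2 remains.
row 3, column 2 = 2: row 3 has {4}; col 2 has {1,3}; box has {}; anti-diagonal has {3,4} → only 2 remains.
row 3, column 4 = 1: row 3 has {2,4}; col 4 has {2,3,4}; box has {2,3,4} → only 1 remains.
row 4, column 1 = 1: row 4 has {2,3}; col 1 has {2,4}; box has {2}; anti-diagonal has {2,3,4} → only 1 remains.
row 4, column 2 = 4: row 4 has {1,2,3}; col 2 has {1,2,3}; box has {1,2} → only 4 remains.

4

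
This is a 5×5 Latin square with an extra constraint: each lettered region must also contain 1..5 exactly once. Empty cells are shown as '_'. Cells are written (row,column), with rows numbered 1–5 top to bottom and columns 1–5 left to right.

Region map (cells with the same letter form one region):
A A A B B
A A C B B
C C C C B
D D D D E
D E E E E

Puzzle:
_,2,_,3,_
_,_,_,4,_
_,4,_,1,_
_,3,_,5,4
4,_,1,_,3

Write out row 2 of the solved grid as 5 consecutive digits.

(4,3) = 2: row 4 has {3,4,5}; col 3 has {1}; region has {3,4,5} → only 2 remains.
(5,2) = 5: row 5 has {1,3,4}; col 2 has {2,3,4}; region has {1,3,4} → only 5 remains.
(5,4) = 2: row 5 has {1,3,4,5}; col 4 has {1,3,4,5}; region has {1,3,4,5} → only 2 remains.
(2,2) = 1: row 2 has {4}; col 2 has {2,3,4,5}; region has {2} → only 1 remains.
(4,1) = 1: row 4 has {2,3,4,5}; col 1 has {4}; region has {2,3,4,5} → only 1 remains.
(1,1) = 5: row 1 has {2,3}; col 1 has {1,4}; region has {1,2} → only 5 remains.
(1,3) = 4: row 1 has {2,3,5}; col 3 has {1,2}; region has {1,2,5} → only 4 remains.
(1,5) = 1: row 1 has {2,3,4,5}; col 5 has {3,4}; region has {3,4} → only 1 remains.
(2,1) = 3: row 2 has {1,4}; col 1 has {1,4,5}; region has {1,2,4,5} → only 3 remains.
(2,3) = 5: row 2 has {1,3,4}; col 3 has {1,2,4}; region has {1,4} → only 5 remains.
(2,5) = 2: row 2 has {1,3,4,5}; col 5 has {1,3,4}; region has {1,3,4} → only 2 remains.

31542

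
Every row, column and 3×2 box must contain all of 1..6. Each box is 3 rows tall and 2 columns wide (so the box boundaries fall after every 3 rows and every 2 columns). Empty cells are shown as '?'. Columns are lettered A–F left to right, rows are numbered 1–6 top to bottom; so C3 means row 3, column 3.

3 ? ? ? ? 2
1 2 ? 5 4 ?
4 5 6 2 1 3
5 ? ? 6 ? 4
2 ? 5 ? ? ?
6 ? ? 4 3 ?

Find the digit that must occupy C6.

2

B1 = 6: row 1 has {2,3}; col 2 has {2,5}; box has {1,2,3,4,5} → only 6 remains.
D1 = 1: row 1 has {2,3,6}; col 4 has {2,4,5,6}; box has {2,5,6} → only 1 remains.
E1 = 5: row 1 has {1,2,3,6}; col 5 has {1,3,4}; box has {1,2,3,4} → only 5 remains.
C2 = 3: row 2 has {1,2,4,5}; col 3 has {5,6}; box has {1,2,5,6} → only 3 remains.
F2 = 6: row 2 has {1,2,3,4,5}; col 6 has {2,3,4}; box has {1,2,3,4,5} → only 6 remains.
E4 = 2: row 4 has {4,5,6}; col 5 has {1,3,4,5}; box has {3,4} → only 2 remains.
D5 = 3: row 5 has {2,5}; col 4 has {1,2,4,5,6}; box has {4,5,6} → only 3 remains.
E5 = 6: row 5 has {2,3,5}; col 5 has {1,2,3,4,5}; box has {2,3,4} → only 6 remains.
F5 = 1: row 5 has {2,3,5,6}; col 6 has {2,3,4,6}; box has {2,3,4,6} → only 1 remains.
B6 = 1: row 6 has {3,4,6}; col 2 has {2,5,6}; box has {2,5,6} → only 1 remains.
C6 = 2: row 6 has {1,3,4,6}; col 3 has {3,5,6}; box has {3,4,5,6} → only 2 remains.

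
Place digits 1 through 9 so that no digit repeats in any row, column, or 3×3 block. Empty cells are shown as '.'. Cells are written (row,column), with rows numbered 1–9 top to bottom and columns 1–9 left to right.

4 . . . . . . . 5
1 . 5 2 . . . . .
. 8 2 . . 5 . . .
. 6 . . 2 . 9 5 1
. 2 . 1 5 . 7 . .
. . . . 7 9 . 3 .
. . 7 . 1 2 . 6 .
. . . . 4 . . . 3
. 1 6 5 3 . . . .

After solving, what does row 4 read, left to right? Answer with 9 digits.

(4,1) = 7: in row 4, 7 can only go here (every other open cell in that row sees a 7).
(6,3) = 1: in row 6, 1 can only go here (every other open cell in that row sees a 1).
(3,1) = 6: in column 1, 6 can only go here (every other open cell in that column sees a 6).
(3,5) = 9: row 3 has {2,5,6,8}; col 5 has {1,2,3,4,5,7}; box has {2,5} → only 9 remains.
(1,6) = 1: in column 6, 1 can only go here (every other open cell in that column sees a 1).
(7,2) = 4: in box 7, 4 can only go here (every other open cell in that box sees a 4).
(6,2) = 5: row 6 has {1,3,7,9}; col 2 has {1,2,4,6,8}; box has {1,2,6,7} → only 5 remains.
(8,2) = 9: row 8 has {3,4}; col 2 has {1,2,4,5,6,8}; box has {1,4,6,7} → only 9 remains.
(8,3) = 8: row 8 has {3,4,9}; col 3 has {1,2,5,6,7}; box has {1,4,6,7,9} → only 8 remains.
(9,1) = 2: row 9 has {1,3,5,6}; col 1 has {1,4,6,7}; box has {1,4,6,7,8,9} → only 2 remains.
(6,1) = 8: row 6 has {1,3,5,7,9}; col 1 has {1,2,4,6,7}; box has {1,2,5,6,7} → only 8 remains.
(8,1) = 5: row 8 has {3,4,8,9}; col 1 has {1,2,4,6,7,8}; box has {1,2,4,6,7,8,9} → only 5 remains.
(7,1) = 3: row 7 has {1,2,4,6,7}; col 1 has {1,2,4,5,6,7,8}; box has {1,2,4,5,6,7,8,9} → only 3 remains.
(5,1) = 9: row 5 has {1,2,5,7}; col 1 has {1,2,3,4,5,6,7,8}; box has {1,2,5,6,7,8} → only 9 remains.
(7,7) = 5: in row 7, 5 can only go here (every other open cell in that row sees a 5).
(1,3) = 9: in column 3, 9 can only go here (every other open cell in that column sees a 9).
(7,4) = 9: in column 4, 9 can only go here (every other open cell in that column sees a 9).
(7,9) = 8: row 7 has {1,2,3,4,5,6,7,9}; col 9 has {1,3,5}; box has {3,5,6} → only 8 remains.
(9,7) = 4: row 9 has {1,2,3,5,6}; col 7 has {5,7,9}; box has {3,5,6,8} → only 4 remains.
(9,6) = 8: in row 9, 8 can only go here (every other open cell in that row sees an 8).
(4,4) = 8: in row 4, 8 can only go here (every other open cell in that row sees an 8).
(5,8) = 8: in row 5, 8 can only go here (every other open cell in that row sees an 8).
(6,9) = 2: in column 9, 2 can only go here (every other open cell in that column sees a 2).
(6,7) = 6: row 6 has {1,2,3,5,7,8,9}; col 7 has {4,5,7,9}; box has {1,2,3,5,7,8,9} → only 6 remains.
(5,9) = 4: row 5 has {1,2,5,7,8,9}; col 9 has {1,2,3,5,8}; box has {1,2,3,5,6,7,8,9} → only 4 remains.
(6,4) = 4: row 6 has {1,2,3,5,6,7,8,9}; col 4 has {1,2,5,8,9}; box has {1,2,5,7,8,9} → only 4 remains.
(3,9) = 7: row 3 has {2,5,6,8,9}; col 9 has {1,2,3,4,5,8}; box has {5} → only 7 remains.
(4,6) = 3: row 4 has {1,2,5,6,7,8,9}; col 6 has {1,2,5,8,9}; box has {1,2,4,5,7,8,9} → only 3 remains.
(5,3) = 3: row 5 has {1,2,4,5,7,8,9}; col 3 has {1,2,5,6,7,8,9}; box has {1,2,5,6,7,8,9} → only 3 remains.
(5,6) = 6: row 5 has {1,2,3,4,5,7,8,9}; col 6 has {1,2,3,5,8,9}; box has {1,2,3,4,5,7,8,9} → only 6 remains.
(8,6) = 7: row 8 has {3,4,5,8,9}; col 6 has {1,2,3,5,6,8,9}; box has {1,2,3,4,5,8,9} → only 7 remains.
(9,9) = 9: row 9 has {1,2,3,4,5,6,8}; col 9 has {1,2,3,4,5,7,8}; box has {3,4,5,6,8} → only 9 remains.
(1,8) = 2: row 1 has {1,4,5,9}; col 8 has {3,5,6,8}; box has {5,7} → only 2 remains.
(2,6) = 4: row 2 has {1,2,5}; col 6 has {1,2,3,5,6,7,8,9}; box has {1,2,5,9} → only 4 remains.
(2,8) = 9: row 2 has {1,2,4,5}; col 8 has {2,3,5,6,8}; box has {2,5,7} → only 9 remains.
(2,9) = 6: row 2 has {1,2,4,5,9}; col 9 has {1,2,3,4,5,7,8,9}; box has {2,5,7,9} → only 6 remains.
(3,4) = 3: row 3 has {2,5,6,7,8,9}; col 4 has {1,2,4,5,8,9}; box has {1,2,4,5,9} → only 3 remains.
(3,7) = 1: row 3 has {2,3,5,6,7,8,9}; col 7 has {4,5,6,7,9}; box has {2,5,6,7,9} → only 1 remains.
(3,8) = 4: row 3 has {1,2,3,5,6,7,8,9}; col 8 has {2,3,5,6,8,9}; box has {1,2,5,6,7,9} → only 4 remains.
(4,3) = 4: row 4 has {1,2,3,5,6,7,8,9}; col 3 has {1,2,3,5,6,7,8,9}; box has {1,2,3,5,6,7,8,9} → only 4 remains.

764823951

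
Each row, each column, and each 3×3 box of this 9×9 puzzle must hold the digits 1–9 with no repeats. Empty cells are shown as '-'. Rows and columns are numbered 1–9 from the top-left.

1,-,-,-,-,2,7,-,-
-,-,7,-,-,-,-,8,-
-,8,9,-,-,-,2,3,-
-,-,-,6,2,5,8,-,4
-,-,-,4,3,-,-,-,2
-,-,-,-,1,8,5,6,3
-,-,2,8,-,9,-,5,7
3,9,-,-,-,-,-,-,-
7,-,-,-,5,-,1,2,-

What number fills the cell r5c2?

5

r4c1 = 9: row 4 has {2,4,5,6,8}; col 1 has {1,3,7}; box has {} → only 9 remains.
r5c6 = 7: row 5 has {2,3,4}; col 6 has {2,5,8,9}; box has {1,2,3,4,5,6,8} → only 7 remains.
r5c7 = 9: row 5 has {2,3,4,7}; col 7 has {1,2,5,7,8}; box has {2,3,4,5,6,8} → only 9 remains.
r5c8 = 1: row 5 has {2,3,4,7,9}; col 8 has {2,3,5,6,8}; box has {2,3,4,5,6,8,9} → only 1 remains.
r6c3 = 4: row 6 has {1,3,5,6,8}; col 3 has {2,7,9}; box has {9} → only 4 remains.
r6c4 = 9: row 6 has {1,3,4,5,6,8}; col 4 has {4,6,8}; box has {1,2,3,4,5,6,7,8} → only 9 remains.
r8c8 = 4: row 8 has {3,9}; col 8 has {1,2,3,5,6,8}; box has {1,2,5,7} → only 4 remains.
r9c4 = 3: row 9 has {1,2,5,7}; col 4 has {4,6,8,9}; box has {5,8,9} → only 3 remains.
r1c4 = 5: row 1 has {1,2,7}; col 4 has {3,4,6,8,9}; box has {2} → only 5 remains.
r1c8 = 9: row 1 has {1,2,5,7}; col 8 has {1,2,3,4,5,6,8}; box has {2,3,7,8} → only 9 remains.
r1c9 = 6: row 1 has {1,2,5,7,9}; col 9 has {2,3,4,7}; box has {2,3,7,8,9} → only 6 remains.
r2c4 = 1: row 2 has {7,8}; col 4 has {3,4,5,6,8,9}; box has {2,5} → only 1 remains.
r2c7 = 4: row 2 has {1,7,8}; col 7 has {1,2,5,7,8,9}; box has {2,3,6,7,8,9} → only 4 remains.
r2c9 = 5: row 2 has {1,4,7,8}; col 9 has {2,3,4,6,7}; box has {2,3,4,6,7,8,9} → only 5 remains.
r3c4 = 7: row 3 has {2,3,8,9}; col 4 has {1,3,4,5,6,8,9}; box has {1,2,5} → only 7 remains.
r3c9 = 1: row 3 has {2,3,7,8,9}; col 9 has {2,3,4,5,6,7}; box has {2,3,4,5,6,7,8,9} → only 1 remains.
r4c8 = 7: row 4 has {2,4,5,6,8,9}; col 8 has {1,2,3,4,5,6,8,9}; box has {1,2,3,4,5,6,8,9} → only 7 remains.
r6c1 = 2: row 6 has {1,3,4,5,6,8,9}; col 1 has {1,3,7,9}; box has {4,9} → only 2 remains.
r6c2 = 7: row 6 has {1,2,3,4,5,6,8,9}; col 2 has {8,9}; box has {2,4,9} → only 7 remains.
r8c4 = 2: row 8 has {3,4,9}; col 4 has {1,3,4,5,6,7,8,9}; box has {3,5,8,9} → only 2 remains.
r8c7 = 6: row 8 has {2,3,4,9}; col 7 has {1,2,4,5,7,8,9}; box has {1,2,4,5,7} → only 6 remains.
r8c9 = 8: row 8 has {2,3,4,6,9}; col 9 has {1,2,3,4,5,6,7}; box has {1,2,4,5,6,7} → only 8 remains.
r9c9 = 9: row 9 has {1,2,3,5,7}; col 9 has {1,2,3,4,5,6,7,8}; box has {1,2,4,5,6,7,8} → only 9 remains.
r1c3 = 3: row 1 has {1,2,5,6,7,9}; col 3 has {2,4,7,9}; box has {1,7,8,9} → only 3 remains.
r2c1 = 6: row 2 has {1,4,5,7,8}; col 1 has {1,2,3,7,9}; box has {1,3,7,8,9} → only 6 remains.
r2c2 = 2: row 2 has {1,4,5,6,7,8}; col 2 has {7,8,9}; box has {1,3,6,7,8,9} → only 2 remains.
r2c5 = 9: row 2 has {1,2,4,5,6,7,8}; col 5 has {1,2,3,5}; box has {1,2,5,7} → only 9 remains.
r2c6 = 3: row 2 has {1,2,4,5,6,7,8,9}; col 6 has {2,5,7,8,9}; box has {1,2,5,7,9} → only 3 remains.
r4c3 = 1: row 4 has {2,4,5,6,7,8,9}; col 3 has {2,3,4,7,9}; box has {2,4,7,9} → only 1 remains.
r7c1 = 4: row 7 has {2,5,7,8,9}; col 1 has {1,2,3,6,7,9}; box has {2,3,7,9} → only 4 remains.
r7c5 = 6: row 7 has {2,4,5,7,8,9}; col 5 has {1,2,3,5,9}; box has {2,3,5,8,9} → only 6 remains.
r7c7 = 3: row 7 has {2,4,5,6,7,8,9}; col 7 has {1,2,4,5,6,7,8,9}; box has {1,2,4,5,6,7,8,9} → only 3 remains.
r8c3 = 5: row 8 has {2,3,4,6,8,9}; col 3 has {1,2,3,4,7,9}; box has {2,3,4,7,9} → only 5 remains.
r8c5 = 7: row 8 has {2,3,4,5,6,8,9}; col 5 has {1,2,3,5,6,9}; box has {2,3,5,6,8,9} → only 7 remains.
r8c6 = 1: row 8 has {2,3,4,5,6,7,8,9}; col 6 has {2,3,5,7,8,9}; box has {2,3,5,6,7,8,9} → only 1 remains.
r9c2 = 6: row 9 has {1,2,3,5,7,9}; col 2 has {2,7,8,9}; box has {2,3,4,5,7,9} → only 6 remains.
r9c3 = 8: row 9 has {1,2,3,5,6,7,9}; col 3 has {1,2,3,4,5,7,9}; box has {2,3,4,5,6,7,9} → only 8 remains.
r9c6 = 4: row 9 has {1,2,3,5,6,7,8,9}; col 6 has {1,2,3,5,7,8,9}; box has {1,2,3,5,6,7,8,9} → only 4 remains.
r1c2 = 4: row 1 has {1,2,3,5,6,7,9}; col 2 has {2,6,7,8,9}; box has {1,2,3,6,7,8,9} → only 4 remains.
r1c5 = 8: row 1 has {1,2,3,4,5,6,7,9}; col 5 has {1,2,3,5,6,7,9}; box has {1,2,3,5,7,9} → only 8 remains.
r3c1 = 5: row 3 has {1,2,3,7,8,9}; col 1 has {1,2,3,4,6,7,9}; box has {1,2,3,4,6,7,8,9} → only 5 remains.
r3c5 = 4: row 3 has {1,2,3,5,7,8,9}; col 5 has {1,2,3,5,6,7,8,9}; box has {1,2,3,5,7,8,9} → only 4 remains.
r3c6 = 6: row 3 has {1,2,3,4,5,7,8,9}; col 6 has {1,2,3,4,5,7,8,9}; box has {1,2,3,4,5,7,8,9} → only 6 remains.
r4c2 = 3: row 4 has {1,2,4,5,6,7,8,9}; col 2 has {2,4,6,7,8,9}; box has {1,2,4,7,9} → only 3 remains.
r5c1 = 8: row 5 has {1,2,3,4,7,9}; col 1 has {1,2,3,4,5,6,7,9}; box has {1,2,3,4,7,9} → only 8 remains.
r5c2 = 5: row 5 has {1,2,3,4,7,8,9}; col 2 has {2,3,4,6,7,8,9}; box has {1,2,3,4,7,8,9} → only 5 remains.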